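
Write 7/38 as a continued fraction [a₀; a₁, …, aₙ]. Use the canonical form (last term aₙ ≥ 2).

[0; 5, 2, 3]

7 = 0×38 + 7
38 = 5×7 + 3
7 = 2×3 + 1
3 = 3×1 + 0  (stop)
So 7/38 = [0; 5, 2, 3].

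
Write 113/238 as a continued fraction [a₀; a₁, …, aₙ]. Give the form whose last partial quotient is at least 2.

113 = 0×238 + 113
238 = 2×113 + 12
113 = 9×12 + 5
12 = 2×5 + 2
5 = 2×2 + 1
2 = 2×1 + 0  (stop)
So 113/238 = [0; 2, 9, 2, 2, 2].

[0; 2, 9, 2, 2, 2]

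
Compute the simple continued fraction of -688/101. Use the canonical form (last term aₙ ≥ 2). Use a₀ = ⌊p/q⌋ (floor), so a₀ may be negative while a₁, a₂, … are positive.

[-7; 5, 3, 6]

-688 = -7*101 + 19
101 = 5*19 + 6
19 = 3*6 + 1
6 = 6*1 + 0  (stop)
So -688/101 = [-7; 5, 3, 6].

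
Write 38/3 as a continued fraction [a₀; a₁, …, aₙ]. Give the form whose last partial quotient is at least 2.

[12; 1, 2]

38 = 12·3 + 2
3 = 1·2 + 1
2 = 2·1 + 0  (stop)
So 38/3 = [12; 1, 2].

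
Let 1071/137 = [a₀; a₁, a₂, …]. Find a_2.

4

1071 = 7·137 + 112   →  a_0 = 7
137 = 1·112 + 25   →  a_1 = 1
112 = 4·25 + 12   →  a_2 = 4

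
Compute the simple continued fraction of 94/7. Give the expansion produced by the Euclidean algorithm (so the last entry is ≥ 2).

[13; 2, 3]

94 = 13*7 + 3
7 = 2*3 + 1
3 = 3*1 + 0  (stop)
So 94/7 = [13; 2, 3].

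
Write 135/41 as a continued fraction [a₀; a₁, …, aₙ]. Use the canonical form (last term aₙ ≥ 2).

[3; 3, 2, 2, 2]

135 = 3·41 + 12
41 = 3·12 + 5
12 = 2·5 + 2
5 = 2·2 + 1
2 = 2·1 + 0  (stop)
So 135/41 = [3; 3, 2, 2, 2].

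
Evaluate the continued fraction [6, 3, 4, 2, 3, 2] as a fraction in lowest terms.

Fold from the inside: start with 2/1.
  3 + 1/2 = 7/2
  2 + 2/7 = 16/7
  4 + 7/16 = 71/16
  3 + 16/71 = 229/71
  6 + 71/229 = 1445/229

1445/229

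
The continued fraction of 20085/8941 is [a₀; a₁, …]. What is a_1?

20085 = 2·8941 + 2203   →  a_0 = 2
8941 = 4·2203 + 129   →  a_1 = 4

4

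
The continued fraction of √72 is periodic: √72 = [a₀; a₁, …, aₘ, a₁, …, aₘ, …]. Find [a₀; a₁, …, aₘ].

a₀ = ⌊√72⌋ = 8.

[8; 2, 16]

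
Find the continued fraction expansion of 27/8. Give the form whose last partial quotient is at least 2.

[3; 2, 1, 2]

27 = 3×8 + 3
8 = 2×3 + 2
3 = 1×2 + 1
2 = 2×1 + 0  (stop)
So 27/8 = [3; 2, 1, 2].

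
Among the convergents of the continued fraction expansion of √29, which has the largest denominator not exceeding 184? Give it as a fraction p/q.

√29 = [5; 2, 1, 1, 2, 10, …] (period length 5).
Convergents:
  p_0/q_0 = 5/1
  p_1/q_1 = 11/2
  p_2/q_2 = 16/3
  p_3/q_3 = 27/5
  p_4/q_4 = 70/13
  p_5/q_5 = 727/135
  p_6/q_6 = 1524/283
q_5 = 135 ≤ 184 < 283 = q_6, so the answer is 727/135.

727/135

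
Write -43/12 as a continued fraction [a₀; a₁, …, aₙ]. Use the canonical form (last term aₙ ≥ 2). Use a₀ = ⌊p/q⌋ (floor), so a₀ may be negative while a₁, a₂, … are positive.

[-4; 2, 2, 2]

-43 = -4×12 + 5
12 = 2×5 + 2
5 = 2×2 + 1
2 = 2×1 + 0  (stop)
So -43/12 = [-4; 2, 2, 2].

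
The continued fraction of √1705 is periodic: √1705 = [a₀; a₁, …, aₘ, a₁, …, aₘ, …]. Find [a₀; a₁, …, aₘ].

a₀ = ⌊√1705⌋ = 41.
With m₀=0, d₀=1 and mₖ₊₁ = dₖaₖ − mₖ, dₖ₊₁ = (n − mₖ₊₁²)/dₖ, aₖ₊₁ = ⌊(a₀+mₖ₊₁)/dₖ₊₁⌋:
  k=1: m=41, d=24, a=3
  k=2: m=31, d=31, a=2
  k=3: m=31, d=24, a=3
  k=4: m=41, d=1, a=82
d=1 and a=2a₀=82 at k=4, so the next step gives (m, d) = (41, 24) again — its k=1 value — and the period has length 4.

[41; 3, 2, 3, 82]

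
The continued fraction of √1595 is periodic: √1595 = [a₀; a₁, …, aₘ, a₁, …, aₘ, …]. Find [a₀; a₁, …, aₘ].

a₀ = ⌊√1595⌋ = 39.
With m₀=0, d₀=1 and mₖ₊₁ = dₖaₖ − mₖ, dₖ₊₁ = (n − mₖ₊₁²)/dₖ, aₖ₊₁ = ⌊(a₀+mₖ₊₁)/dₖ₊₁⌋:
  k=1: m=39, d=74, a=1
  k=2: m=35, d=5, a=14
  k=3: m=35, d=74, a=1
  k=4: m=39, d=1, a=78
d=1 and a=2a₀=78 at k=4, so the next step gives (m, d) = (39, 74) again — its k=1 value — and the period has length 4.

[39; 1, 14, 1, 78]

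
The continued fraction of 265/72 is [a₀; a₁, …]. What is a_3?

7

265 = 3·72 + 49   →  a_0 = 3
72 = 1·49 + 23   →  a_1 = 1
49 = 2·23 + 3   →  a_2 = 2
23 = 7·3 + 2   →  a_3 = 7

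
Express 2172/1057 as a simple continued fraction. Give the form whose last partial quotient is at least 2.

[2; 18, 4, 2, 6]

2172 = 2×1057 + 58
1057 = 18×58 + 13
58 = 4×13 + 6
13 = 2×6 + 1
6 = 6×1 + 0  (stop)
So 2172/1057 = [2; 18, 4, 2, 6].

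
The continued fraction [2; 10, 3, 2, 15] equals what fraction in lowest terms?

Using pₖ = aₖpₖ₋₁ + pₖ₋₂ and qₖ = aₖqₖ₋₁ + qₖ₋₂:
  k=0: a=2, p=2, q=1
  k=1: a=10, p=21, q=10
  k=2: a=3, p=65, q=31
  k=3: a=2, p=151, q=72
  k=4: a=15, p=2330, q=1111

2330/1111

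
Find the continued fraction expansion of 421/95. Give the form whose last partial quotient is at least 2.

[4; 2, 3, 6, 2]

421 = 4*95 + 41
95 = 2*41 + 13
41 = 3*13 + 2
13 = 6*2 + 1
2 = 2*1 + 0  (stop)
So 421/95 = [4; 2, 3, 6, 2].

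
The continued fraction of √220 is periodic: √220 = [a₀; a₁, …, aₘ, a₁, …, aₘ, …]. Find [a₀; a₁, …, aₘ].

[14; 1, 4, 1, 28]

a₀ = ⌊√220⌋ = 14.
With m₀=0, d₀=1 and mₖ₊₁ = dₖaₖ − mₖ, dₖ₊₁ = (n − mₖ₊₁²)/dₖ, aₖ₊₁ = ⌊(a₀+mₖ₊₁)/dₖ₊₁⌋:
  k=1: m=14, d=24, a=1
  k=2: m=10, d=5, a=4
  k=3: m=10, d=24, a=1
  k=4: m=14, d=1, a=28
d=1 and a=2a₀=28 at k=4, so the next step gives (m, d) = (14, 24) again — its k=1 value — and the period has length 4.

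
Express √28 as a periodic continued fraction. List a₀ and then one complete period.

[5; 3, 2, 3, 10]

a₀ = ⌊√28⌋ = 5.
With m₀=0, d₀=1 and mₖ₊₁ = dₖaₖ − mₖ, dₖ₊₁ = (n − mₖ₊₁²)/dₖ, aₖ₊₁ = ⌊(a₀+mₖ₊₁)/dₖ₊₁⌋:
  k=1: m=5, d=3, a=3
  k=2: m=4, d=4, a=2
  k=3: m=4, d=3, a=3
  k=4: m=5, d=1, a=10
d=1 and a=2a₀=10 at k=4, so the next step gives (m, d) = (5, 3) again — its k=1 value — and the period has length 4.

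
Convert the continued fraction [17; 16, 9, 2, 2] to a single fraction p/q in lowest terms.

Using pₖ = aₖpₖ₋₁ + pₖ₋₂ and qₖ = aₖqₖ₋₁ + qₖ₋₂:
  k=0: a=17, p=17, q=1
  k=1: a=16, p=273, q=16
  k=2: a=9, p=2474, q=145
  k=3: a=2, p=5221, q=306
  k=4: a=2, p=12916, q=757

12916/757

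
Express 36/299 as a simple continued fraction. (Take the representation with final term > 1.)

36 = 0×299 + 36
299 = 8×36 + 11
36 = 3×11 + 3
11 = 3×3 + 2
3 = 1×2 + 1
2 = 2×1 + 0  (stop)
So 36/299 = [0; 8, 3, 3, 1, 2].

[0; 8, 3, 3, 1, 2]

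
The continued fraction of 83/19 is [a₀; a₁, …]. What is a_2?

83 = 4·19 + 7   →  a_0 = 4
19 = 2·7 + 5   →  a_1 = 2
7 = 1·5 + 2   →  a_2 = 1

1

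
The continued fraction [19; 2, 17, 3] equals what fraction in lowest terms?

Fold from the inside: start with 3/1.
  17 + 1/3 = 52/3
  2 + 3/52 = 107/52
  19 + 52/107 = 2085/107

2085/107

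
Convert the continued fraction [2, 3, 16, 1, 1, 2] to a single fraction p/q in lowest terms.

591/254

Fold from the inside: start with 2/1.
  1 + 1/2 = 3/2
  1 + 2/3 = 5/3
  16 + 3/5 = 83/5
  3 + 5/83 = 254/83
  2 + 83/254 = 591/254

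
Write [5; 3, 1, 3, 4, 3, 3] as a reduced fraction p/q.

3607/685

Using pₖ = aₖpₖ₋₁ + pₖ₋₂ and qₖ = aₖqₖ₋₁ + qₖ₋₂:
  k=0: a=5, p=5, q=1
  k=1: a=3, p=16, q=3
  k=2: a=1, p=21, q=4
  k=3: a=3, p=79, q=15
  k=4: a=4, p=337, q=64
  k=5: a=3, p=1090, q=207
  k=6: a=3, p=3607, q=685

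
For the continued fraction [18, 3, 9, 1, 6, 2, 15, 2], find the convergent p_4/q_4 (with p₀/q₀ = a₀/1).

3921/214

Using pₖ = aₖpₖ₋₁ + pₖ₋₂, qₖ = aₖqₖ₋₁ + qₖ₋₂ (with p₋₁=1, p₋₂=0, q₋₁=0, q₋₂=1):
  k=0: a=18, p=18, q=1
  k=1: a=3, p=55, q=3
  k=2: a=9, p=513, q=28
  k=3: a=1, p=568, q=31
  k=4: a=6, p=3921, q=214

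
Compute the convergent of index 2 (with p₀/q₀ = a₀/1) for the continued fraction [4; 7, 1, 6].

Using pₖ = aₖpₖ₋₁ + pₖ₋₂, qₖ = aₖqₖ₋₁ + qₖ₋₂ (with p₋₁=1, p₋₂=0, q₋₁=0, q₋₂=1):
  k=0: a=4, p=4, q=1
  k=1: a=7, p=29, q=7
  k=2: a=1, p=33, q=8

33/8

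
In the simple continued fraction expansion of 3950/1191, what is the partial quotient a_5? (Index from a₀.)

3950 = 3·1191 + 377   →  a_0 = 3
1191 = 3·377 + 60   →  a_1 = 3
377 = 6·60 + 17   →  a_2 = 6
60 = 3·17 + 9   →  a_3 = 3
17 = 1·9 + 8   →  a_4 = 1
9 = 1·8 + 1   →  a_5 = 1

1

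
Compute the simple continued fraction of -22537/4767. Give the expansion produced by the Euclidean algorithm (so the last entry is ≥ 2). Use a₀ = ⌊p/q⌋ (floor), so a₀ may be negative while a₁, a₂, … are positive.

[-5; 3, 1, 2, 18, 2, 11]

-22537 = -5×4767 + 1298
4767 = 3×1298 + 873
1298 = 1×873 + 425
873 = 2×425 + 23
425 = 18×23 + 11
23 = 2×11 + 1
11 = 11×1 + 0  (stop)
So -22537/4767 = [-5; 3, 1, 2, 18, 2, 11].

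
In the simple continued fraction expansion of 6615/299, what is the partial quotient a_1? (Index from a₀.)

8

6615 = 22·299 + 37   →  a_0 = 22
299 = 8·37 + 3   →  a_1 = 8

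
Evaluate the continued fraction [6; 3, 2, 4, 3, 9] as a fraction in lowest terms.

5856/931

Fold from the inside: start with 9/1.
  3 + 1/9 = 28/9
  4 + 9/28 = 121/28
  2 + 28/121 = 270/121
  3 + 121/270 = 931/270
  6 + 270/931 = 5856/931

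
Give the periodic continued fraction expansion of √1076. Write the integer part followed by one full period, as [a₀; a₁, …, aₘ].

a₀ = ⌊√1076⌋ = 32.
With m₀=0, d₀=1 and mₖ₊₁ = dₖaₖ − mₖ, dₖ₊₁ = (n − mₖ₊₁²)/dₖ, aₖ₊₁ = ⌊(a₀+mₖ₊₁)/dₖ₊₁⌋:
  k=1: m=32, d=52, a=1
  k=2: m=20, d=13, a=4
  k=3: m=32, d=4, a=16
  k=4: m=32, d=13, a=4
  k=5: m=20, d=52, a=1
  k=6: m=32, d=1, a=64
d=1 and a=2a₀=64 at k=6, so the next step gives (m, d) = (32, 52) again — its k=1 value — and the period has length 6.

[32; 1, 4, 16, 4, 1, 64]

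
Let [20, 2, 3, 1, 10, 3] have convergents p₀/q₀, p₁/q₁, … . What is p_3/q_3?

184/9

Using pₖ = aₖpₖ₋₁ + pₖ₋₂, qₖ = aₖqₖ₋₁ + qₖ₋₂ (with p₋₁=1, p₋₂=0, q₋₁=0, q₋₂=1):
  k=0: a=20, p=20, q=1
  k=1: a=2, p=41, q=2
  k=2: a=3, p=143, q=7
  k=3: a=1, p=184, q=9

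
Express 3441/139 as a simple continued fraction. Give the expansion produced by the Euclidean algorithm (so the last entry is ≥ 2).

3441 = 24*139 + 105
139 = 1*105 + 34
105 = 3*34 + 3
34 = 11*3 + 1
3 = 3*1 + 0  (stop)
So 3441/139 = [24; 1, 3, 11, 3].

[24; 1, 3, 11, 3]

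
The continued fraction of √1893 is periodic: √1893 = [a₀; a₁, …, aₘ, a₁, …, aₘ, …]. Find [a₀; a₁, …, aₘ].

[43; 1, 1, 28, 1, 1, 86]

a₀ = ⌊√1893⌋ = 43.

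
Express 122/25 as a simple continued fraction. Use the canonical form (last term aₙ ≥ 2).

[4; 1, 7, 3]

122 = 4×25 + 22
25 = 1×22 + 3
22 = 7×3 + 1
3 = 3×1 + 0  (stop)
So 122/25 = [4; 1, 7, 3].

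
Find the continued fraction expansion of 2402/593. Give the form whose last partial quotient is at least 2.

2402 = 4·593 + 30
593 = 19·30 + 23
30 = 1·23 + 7
23 = 3·7 + 2
7 = 3·2 + 1
2 = 2·1 + 0  (stop)
So 2402/593 = [4; 19, 1, 3, 3, 2].

[4; 19, 1, 3, 3, 2]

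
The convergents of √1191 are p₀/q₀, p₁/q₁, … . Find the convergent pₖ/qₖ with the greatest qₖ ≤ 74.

1622/47

√1191 = [34; 1, 1, 22, 1, 1, 68, …] (period length 6).
Convergents:
  p_0/q_0 = 34/1
  p_1/q_1 = 35/1
  p_2/q_2 = 69/2
  p_3/q_3 = 1553/45
  p_4/q_4 = 1622/47
  p_5/q_5 = 3175/92
q_4 = 47 ≤ 74 < 92 = q_5, so the answer is 1622/47.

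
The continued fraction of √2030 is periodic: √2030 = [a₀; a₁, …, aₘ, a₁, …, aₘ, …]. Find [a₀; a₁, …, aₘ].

a₀ = ⌊√2030⌋ = 45.
With m₀=0, d₀=1 and mₖ₊₁ = dₖaₖ − mₖ, dₖ₊₁ = (n − mₖ₊₁²)/dₖ, aₖ₊₁ = ⌊(a₀+mₖ₊₁)/dₖ₊₁⌋:
  k=1: m=45, d=5, a=18
  k=2: m=45, d=1, a=90
d=1 and a=2a₀=90 at k=2, so the next step gives (m, d) = (45, 5) again — its k=1 value — and the period has length 2.

[45; 18, 90]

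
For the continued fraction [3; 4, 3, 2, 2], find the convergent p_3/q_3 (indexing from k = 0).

97/30

Using pₖ = aₖpₖ₋₁ + pₖ₋₂, qₖ = aₖqₖ₋₁ + qₖ₋₂ (with p₋₁=1, p₋₂=0, q₋₁=0, q₋₂=1):
  k=0: a=3, p=3, q=1
  k=1: a=4, p=13, q=4
  k=2: a=3, p=42, q=13
  k=3: a=2, p=97, q=30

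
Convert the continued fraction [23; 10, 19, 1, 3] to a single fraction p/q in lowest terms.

18341/794

Using pₖ = aₖpₖ₋₁ + pₖ₋₂ and qₖ = aₖqₖ₋₁ + qₖ₋₂:
  k=0: a=23, p=23, q=1
  k=1: a=10, p=231, q=10
  k=2: a=19, p=4412, q=191
  k=3: a=1, p=4643, q=201
  k=4: a=3, p=18341, q=794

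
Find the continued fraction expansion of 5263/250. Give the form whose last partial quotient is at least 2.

5263 = 21×250 + 13
250 = 19×13 + 3
13 = 4×3 + 1
3 = 3×1 + 0  (stop)
So 5263/250 = [21; 19, 4, 3].

[21; 19, 4, 3]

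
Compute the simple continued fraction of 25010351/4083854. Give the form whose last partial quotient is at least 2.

25010351 = 6×4083854 + 507227
4083854 = 8×507227 + 26038
507227 = 19×26038 + 12505
26038 = 2×12505 + 1028
12505 = 12×1028 + 169
1028 = 6×169 + 14
169 = 12×14 + 1
14 = 14×1 + 0  (stop)
So 25010351/4083854 = [6; 8, 19, 2, 12, 6, 12, 14].

[6; 8, 19, 2, 12, 6, 12, 14]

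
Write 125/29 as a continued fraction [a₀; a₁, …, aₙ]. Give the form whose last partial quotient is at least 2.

125 = 4·29 + 9
29 = 3·9 + 2
9 = 4·2 + 1
2 = 2·1 + 0  (stop)
So 125/29 = [4; 3, 4, 2].

[4; 3, 4, 2]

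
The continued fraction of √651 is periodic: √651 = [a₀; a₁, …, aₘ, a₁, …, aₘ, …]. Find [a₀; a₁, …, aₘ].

a₀ = ⌊√651⌋ = 25.
With m₀=0, d₀=1 and mₖ₊₁ = dₖaₖ − mₖ, dₖ₊₁ = (n − mₖ₊₁²)/dₖ, aₖ₊₁ = ⌊(a₀+mₖ₊₁)/dₖ₊₁⌋:
  k=1: m=25, d=26, a=1
  k=2: m=1, d=25, a=1
  k=3: m=24, d=3, a=16
  k=4: m=24, d=25, a=1
  k=5: m=1, d=26, a=1
  k=6: m=25, d=1, a=50
d=1 and a=2a₀=50 at k=6, so the next step gives (m, d) = (25, 26) again — its k=1 value — and the period has length 6.

[25; 1, 1, 16, 1, 1, 50]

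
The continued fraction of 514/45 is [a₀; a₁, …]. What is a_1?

514 = 11·45 + 19   →  a_0 = 11
45 = 2·19 + 7   →  a_1 = 2

2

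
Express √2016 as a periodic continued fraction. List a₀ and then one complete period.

[44; 1, 8, 1, 88]

a₀ = ⌊√2016⌋ = 44.
With m₀=0, d₀=1 and mₖ₊₁ = dₖaₖ − mₖ, dₖ₊₁ = (n − mₖ₊₁²)/dₖ, aₖ₊₁ = ⌊(a₀+mₖ₊₁)/dₖ₊₁⌋:
  k=1: m=44, d=80, a=1
  k=2: m=36, d=9, a=8
  k=3: m=36, d=80, a=1
  k=4: m=44, d=1, a=88
d=1 and a=2a₀=88 at k=4, so the next step gives (m, d) = (44, 80) again — its k=1 value — and the period has length 4.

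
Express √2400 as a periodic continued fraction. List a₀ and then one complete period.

a₀ = ⌊√2400⌋ = 48.
With m₀=0, d₀=1 and mₖ₊₁ = dₖaₖ − mₖ, dₖ₊₁ = (n − mₖ₊₁²)/dₖ, aₖ₊₁ = ⌊(a₀+mₖ₊₁)/dₖ₊₁⌋:
  k=1: m=48, d=96, a=1
  k=2: m=48, d=1, a=96
d=1 and a=2a₀=96 at k=2, so the next step gives (m, d) = (48, 96) again — its k=1 value — and the period has length 2.

[48; 1, 96]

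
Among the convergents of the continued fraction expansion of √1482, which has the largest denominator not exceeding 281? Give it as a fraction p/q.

√1482 = [38; 2, 76, …] (period length 2).
Convergents:
  p_0/q_0 = 38/1
  p_1/q_1 = 77/2
  p_2/q_2 = 5890/153
  p_3/q_3 = 11857/308
q_2 = 153 ≤ 281 < 308 = q_3, so the answer is 5890/153.

5890/153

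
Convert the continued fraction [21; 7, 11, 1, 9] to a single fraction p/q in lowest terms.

17822/843

Using pₖ = aₖpₖ₋₁ + pₖ₋₂ and qₖ = aₖqₖ₋₁ + qₖ₋₂:
  k=0: a=21, p=21, q=1
  k=1: a=7, p=148, q=7
  k=2: a=11, p=1649, q=78
  k=3: a=1, p=1797, q=85
  k=4: a=9, p=17822, q=843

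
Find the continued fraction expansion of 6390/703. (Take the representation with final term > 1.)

6390 = 9*703 + 63
703 = 11*63 + 10
63 = 6*10 + 3
10 = 3*3 + 1
3 = 3*1 + 0  (stop)
So 6390/703 = [9; 11, 6, 3, 3].

[9; 11, 6, 3, 3]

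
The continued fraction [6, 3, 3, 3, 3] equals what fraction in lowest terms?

Fold from the inside: start with 3/1.
  3 + 1/3 = 10/3
  3 + 3/10 = 33/10
  3 + 10/33 = 109/33
  6 + 33/109 = 687/109

687/109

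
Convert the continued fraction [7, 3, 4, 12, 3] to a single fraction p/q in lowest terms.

Using pₖ = aₖpₖ₋₁ + pₖ₋₂ and qₖ = aₖqₖ₋₁ + qₖ₋₂:
  k=0: a=7, p=7, q=1
  k=1: a=3, p=22, q=3
  k=2: a=4, p=95, q=13
  k=3: a=12, p=1162, q=159
  k=4: a=3, p=3581, q=490

3581/490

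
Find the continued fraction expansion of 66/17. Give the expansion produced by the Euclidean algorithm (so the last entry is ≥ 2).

66 = 3·17 + 15
17 = 1·15 + 2
15 = 7·2 + 1
2 = 2·1 + 0  (stop)
So 66/17 = [3; 1, 7, 2].

[3; 1, 7, 2]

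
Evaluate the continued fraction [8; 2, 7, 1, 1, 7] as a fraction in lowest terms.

2041/241

Using pₖ = aₖpₖ₋₁ + pₖ₋₂ and qₖ = aₖqₖ₋₁ + qₖ₋₂:
  k=0: a=8, p=8, q=1
  k=1: a=2, p=17, q=2
  k=2: a=7, p=127, q=15
  k=3: a=1, p=144, q=17
  k=4: a=1, p=271, q=32
  k=5: a=7, p=2041, q=241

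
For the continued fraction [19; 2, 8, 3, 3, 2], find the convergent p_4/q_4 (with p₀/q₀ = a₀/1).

3427/176

Using pₖ = aₖpₖ₋₁ + pₖ₋₂, qₖ = aₖqₖ₋₁ + qₖ₋₂ (with p₋₁=1, p₋₂=0, q₋₁=0, q₋₂=1):
  k=0: a=19, p=19, q=1
  k=1: a=2, p=39, q=2
  k=2: a=8, p=331, q=17
  k=3: a=3, p=1032, q=53
  k=4: a=3, p=3427, q=176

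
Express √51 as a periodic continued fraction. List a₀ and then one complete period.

[7; 7, 14]

a₀ = ⌊√51⌋ = 7.
With m₀=0, d₀=1 and mₖ₊₁ = dₖaₖ − mₖ, dₖ₊₁ = (n − mₖ₊₁²)/dₖ, aₖ₊₁ = ⌊(a₀+mₖ₊₁)/dₖ₊₁⌋:
  k=1: m=7, d=2, a=7
  k=2: m=7, d=1, a=14
d=1 and a=2a₀=14 at k=2, so the next step gives (m, d) = (7, 2) again — its k=1 value — and the period has length 2.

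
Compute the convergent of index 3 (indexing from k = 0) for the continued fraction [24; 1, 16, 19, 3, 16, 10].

Using pₖ = aₖpₖ₋₁ + pₖ₋₂, qₖ = aₖqₖ₋₁ + qₖ₋₂ (with p₋₁=1, p₋₂=0, q₋₁=0, q₋₂=1):
  k=0: a=24, p=24, q=1
  k=1: a=1, p=25, q=1
  k=2: a=16, p=424, q=17
  k=3: a=19, p=8081, q=324

8081/324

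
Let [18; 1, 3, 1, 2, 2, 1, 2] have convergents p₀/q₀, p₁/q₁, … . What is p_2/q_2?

75/4

Using pₖ = aₖpₖ₋₁ + pₖ₋₂, qₖ = aₖqₖ₋₁ + qₖ₋₂ (with p₋₁=1, p₋₂=0, q₋₁=0, q₋₂=1):
  k=0: a=18, p=18, q=1
  k=1: a=1, p=19, q=1
  k=2: a=3, p=75, q=4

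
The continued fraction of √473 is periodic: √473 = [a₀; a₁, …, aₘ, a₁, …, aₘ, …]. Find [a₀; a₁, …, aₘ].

[21; 1, 2, 1, 42]

a₀ = ⌊√473⌋ = 21.
With m₀=0, d₀=1 and mₖ₊₁ = dₖaₖ − mₖ, dₖ₊₁ = (n − mₖ₊₁²)/dₖ, aₖ₊₁ = ⌊(a₀+mₖ₊₁)/dₖ₊₁⌋:
  k=1: m=21, d=32, a=1
  k=2: m=11, d=11, a=2
  k=3: m=11, d=32, a=1
  k=4: m=21, d=1, a=42
d=1 and a=2a₀=42 at k=4, so the next step gives (m, d) = (21, 32) again — its k=1 value — and the period has length 4.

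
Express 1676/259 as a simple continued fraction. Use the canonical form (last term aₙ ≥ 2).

[6; 2, 8, 7, 2]

1676 = 6*259 + 122
259 = 2*122 + 15
122 = 8*15 + 2
15 = 7*2 + 1
2 = 2*1 + 0  (stop)
So 1676/259 = [6; 2, 8, 7, 2].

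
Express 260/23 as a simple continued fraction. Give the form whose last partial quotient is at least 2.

260 = 11·23 + 7
23 = 3·7 + 2
7 = 3·2 + 1
2 = 2·1 + 0  (stop)
So 260/23 = [11; 3, 3, 2].

[11; 3, 3, 2]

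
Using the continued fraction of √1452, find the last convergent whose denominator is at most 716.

√1452 = [38; 9, 1, 1, 18, 1, 1, 9, 76, …] (period length 8).
Convergents:
  p_0/q_0 = 38/1
  p_1/q_1 = 343/9
  p_2/q_2 = 381/10
  p_3/q_3 = 724/19
  p_4/q_4 = 13413/352
  p_5/q_5 = 14137/371
  p_6/q_6 = 27550/723
q_5 = 371 ≤ 716 < 723 = q_6, so the answer is 14137/371.

14137/371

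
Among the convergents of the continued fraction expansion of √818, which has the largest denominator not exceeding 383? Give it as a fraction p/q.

8237/288

√818 = [28; 1, 1, 1, 1, 56, …] (period length 5).
Convergents:
  p_0/q_0 = 28/1
  p_1/q_1 = 29/1
  p_2/q_2 = 57/2
  p_3/q_3 = 86/3
  p_4/q_4 = 143/5
  p_5/q_5 = 8094/283
  p_6/q_6 = 8237/288
  p_7/q_7 = 16331/571
q_6 = 288 ≤ 383 < 571 = q_7, so the answer is 8237/288.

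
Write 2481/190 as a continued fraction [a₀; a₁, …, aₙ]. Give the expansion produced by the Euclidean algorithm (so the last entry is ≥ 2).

[13; 17, 3, 1, 2]

2481 = 13×190 + 11
190 = 17×11 + 3
11 = 3×3 + 2
3 = 1×2 + 1
2 = 2×1 + 0  (stop)
So 2481/190 = [13; 17, 3, 1, 2].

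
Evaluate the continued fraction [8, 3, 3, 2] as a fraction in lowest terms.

Using pₖ = aₖpₖ₋₁ + pₖ₋₂ and qₖ = aₖqₖ₋₁ + qₖ₋₂:
  k=0: a=8, p=8, q=1
  k=1: a=3, p=25, q=3
  k=2: a=3, p=83, q=10
  k=3: a=2, p=191, q=23

191/23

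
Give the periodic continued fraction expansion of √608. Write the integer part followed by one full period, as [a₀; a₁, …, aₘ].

a₀ = ⌊√608⌋ = 24.
With m₀=0, d₀=1 and mₖ₊₁ = dₖaₖ − mₖ, dₖ₊₁ = (n − mₖ₊₁²)/dₖ, aₖ₊₁ = ⌊(a₀+mₖ₊₁)/dₖ₊₁⌋:
  k=1: m=24, d=32, a=1
  k=2: m=8, d=17, a=1
  k=3: m=9, d=31, a=1
  k=4: m=22, d=4, a=11
  k=5: m=22, d=31, a=1
  k=6: m=9, d=17, a=1
  k=7: m=8, d=32, a=1
  k=8: m=24, d=1, a=48
d=1 and a=2a₀=48 at k=8, so the next step gives (m, d) = (24, 32) again — its k=1 value — and the period has length 8.

[24; 1, 1, 1, 11, 1, 1, 1, 48]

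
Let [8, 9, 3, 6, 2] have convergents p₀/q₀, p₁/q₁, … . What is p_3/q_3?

Using pₖ = aₖpₖ₋₁ + pₖ₋₂, qₖ = aₖqₖ₋₁ + qₖ₋₂ (with p₋₁=1, p₋₂=0, q₋₁=0, q₋₂=1):
  k=0: a=8, p=8, q=1
  k=1: a=9, p=73, q=9
  k=2: a=3, p=227, q=28
  k=3: a=6, p=1435, q=177

1435/177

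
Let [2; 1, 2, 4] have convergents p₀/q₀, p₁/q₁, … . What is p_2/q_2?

Using pₖ = aₖpₖ₋₁ + pₖ₋₂, qₖ = aₖqₖ₋₁ + qₖ₋₂ (with p₋₁=1, p₋₂=0, q₋₁=0, q₋₂=1):
  k=0: a=2, p=2, q=1
  k=1: a=1, p=3, q=1
  k=2: a=2, p=8, q=3

8/3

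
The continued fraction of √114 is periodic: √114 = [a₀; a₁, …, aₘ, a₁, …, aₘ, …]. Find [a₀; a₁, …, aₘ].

[10; 1, 2, 10, 2, 1, 20]

a₀ = ⌊√114⌋ = 10.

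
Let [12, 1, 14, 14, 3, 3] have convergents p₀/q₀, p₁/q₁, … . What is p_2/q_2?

Using pₖ = aₖpₖ₋₁ + pₖ₋₂, qₖ = aₖqₖ₋₁ + qₖ₋₂ (with p₋₁=1, p₋₂=0, q₋₁=0, q₋₂=1):
  k=0: a=12, p=12, q=1
  k=1: a=1, p=13, q=1
  k=2: a=14, p=194, q=15

194/15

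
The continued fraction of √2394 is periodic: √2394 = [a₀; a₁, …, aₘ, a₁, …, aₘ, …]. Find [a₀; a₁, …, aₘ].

[48; 1, 12, 1, 96]

a₀ = ⌊√2394⌋ = 48.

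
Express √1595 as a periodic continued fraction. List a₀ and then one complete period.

[39; 1, 14, 1, 78]

a₀ = ⌊√1595⌋ = 39.
With m₀=0, d₀=1 and mₖ₊₁ = dₖaₖ − mₖ, dₖ₊₁ = (n − mₖ₊₁²)/dₖ, aₖ₊₁ = ⌊(a₀+mₖ₊₁)/dₖ₊₁⌋:
  k=1: m=39, d=74, a=1
  k=2: m=35, d=5, a=14
  k=3: m=35, d=74, a=1
  k=4: m=39, d=1, a=78
d=1 and a=2a₀=78 at k=4, so the next step gives (m, d) = (39, 74) again — its k=1 value — and the period has length 4.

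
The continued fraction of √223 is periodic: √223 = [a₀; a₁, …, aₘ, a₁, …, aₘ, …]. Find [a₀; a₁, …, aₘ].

[14; 1, 13, 1, 28]

a₀ = ⌊√223⌋ = 14.
With m₀=0, d₀=1 and mₖ₊₁ = dₖaₖ − mₖ, dₖ₊₁ = (n − mₖ₊₁²)/dₖ, aₖ₊₁ = ⌊(a₀+mₖ₊₁)/dₖ₊₁⌋:
  k=1: m=14, d=27, a=1
  k=2: m=13, d=2, a=13
  k=3: m=13, d=27, a=1
  k=4: m=14, d=1, a=28
d=1 and a=2a₀=28 at k=4, so the next step gives (m, d) = (14, 27) again — its k=1 value — and the period has length 4.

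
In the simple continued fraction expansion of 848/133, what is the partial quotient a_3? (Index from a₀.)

848 = 6·133 + 50   →  a_0 = 6
133 = 2·50 + 33   →  a_1 = 2
50 = 1·33 + 17   →  a_2 = 1
33 = 1·17 + 16   →  a_3 = 1

1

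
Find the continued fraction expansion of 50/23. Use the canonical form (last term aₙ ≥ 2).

[2; 5, 1, 3]

50 = 2×23 + 4
23 = 5×4 + 3
4 = 1×3 + 1
3 = 3×1 + 0  (stop)
So 50/23 = [2; 5, 1, 3].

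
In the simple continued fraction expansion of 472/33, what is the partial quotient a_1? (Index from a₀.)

472 = 14·33 + 10   →  a_0 = 14
33 = 3·10 + 3   →  a_1 = 3

3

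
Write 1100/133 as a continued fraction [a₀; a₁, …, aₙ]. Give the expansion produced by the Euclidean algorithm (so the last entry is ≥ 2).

1100 = 8×133 + 36
133 = 3×36 + 25
36 = 1×25 + 11
25 = 2×11 + 3
11 = 3×3 + 2
3 = 1×2 + 1
2 = 2×1 + 0  (stop)
So 1100/133 = [8; 3, 1, 2, 3, 1, 2].

[8; 3, 1, 2, 3, 1, 2]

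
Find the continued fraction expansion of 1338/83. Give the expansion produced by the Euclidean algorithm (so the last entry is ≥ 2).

[16; 8, 3, 3]

1338 = 16·83 + 10
83 = 8·10 + 3
10 = 3·3 + 1
3 = 3·1 + 0  (stop)
So 1338/83 = [16; 8, 3, 3].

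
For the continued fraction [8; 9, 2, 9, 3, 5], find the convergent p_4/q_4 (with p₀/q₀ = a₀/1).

4531/559

Using pₖ = aₖpₖ₋₁ + pₖ₋₂, qₖ = aₖqₖ₋₁ + qₖ₋₂ (with p₋₁=1, p₋₂=0, q₋₁=0, q₋₂=1):
  k=0: a=8, p=8, q=1
  k=1: a=9, p=73, q=9
  k=2: a=2, p=154, q=19
  k=3: a=9, p=1459, q=180
  k=4: a=3, p=4531, q=559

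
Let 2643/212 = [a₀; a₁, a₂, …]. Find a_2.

2643 = 12·212 + 99   →  a_0 = 12
212 = 2·99 + 14   →  a_1 = 2
99 = 7·14 + 1   →  a_2 = 7

7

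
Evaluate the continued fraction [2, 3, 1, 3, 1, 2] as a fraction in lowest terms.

Fold from the inside: start with 2/1.
  1 + 1/2 = 3/2
  3 + 2/3 = 11/3
  1 + 3/11 = 14/11
  3 + 11/14 = 53/14
  2 + 14/53 = 120/53

120/53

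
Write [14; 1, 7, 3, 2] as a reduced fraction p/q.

863/58

Fold from the inside: start with 2/1.
  3 + 1/2 = 7/2
  7 + 2/7 = 51/7
  1 + 7/51 = 58/51
  14 + 51/58 = 863/58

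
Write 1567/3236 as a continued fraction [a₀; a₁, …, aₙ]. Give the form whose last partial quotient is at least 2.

1567 = 0×3236 + 1567
3236 = 2×1567 + 102
1567 = 15×102 + 37
102 = 2×37 + 28
37 = 1×28 + 9
28 = 3×9 + 1
9 = 9×1 + 0  (stop)
So 1567/3236 = [0; 2, 15, 2, 1, 3, 9].

[0; 2, 15, 2, 1, 3, 9]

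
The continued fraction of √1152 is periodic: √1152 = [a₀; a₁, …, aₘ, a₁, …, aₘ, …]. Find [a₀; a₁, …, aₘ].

[33; 1, 15, 1, 66]

a₀ = ⌊√1152⌋ = 33.
With m₀=0, d₀=1 and mₖ₊₁ = dₖaₖ − mₖ, dₖ₊₁ = (n − mₖ₊₁²)/dₖ, aₖ₊₁ = ⌊(a₀+mₖ₊₁)/dₖ₊₁⌋:
  k=1: m=33, d=63, a=1
  k=2: m=30, d=4, a=15
  k=3: m=30, d=63, a=1
  k=4: m=33, d=1, a=66
d=1 and a=2a₀=66 at k=4, so the next step gives (m, d) = (33, 63) again — its k=1 value — and the period has length 4.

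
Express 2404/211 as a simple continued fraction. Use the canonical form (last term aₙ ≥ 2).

[11; 2, 1, 1, 5, 2, 3]

2404 = 11*211 + 83
211 = 2*83 + 45
83 = 1*45 + 38
45 = 1*38 + 7
38 = 5*7 + 3
7 = 2*3 + 1
3 = 3*1 + 0  (stop)
So 2404/211 = [11; 2, 1, 1, 5, 2, 3].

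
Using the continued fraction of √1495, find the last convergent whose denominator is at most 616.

√1495 = [38; 1, 1, 1, 76, …] (period length 4).
Convergents:
  p_0/q_0 = 38/1
  p_1/q_1 = 39/1
  p_2/q_2 = 77/2
  p_3/q_3 = 116/3
  p_4/q_4 = 8893/230
  p_5/q_5 = 9009/233
  p_6/q_6 = 17902/463
  p_7/q_7 = 26911/696
q_6 = 463 ≤ 616 < 696 = q_7, so the answer is 17902/463.

17902/463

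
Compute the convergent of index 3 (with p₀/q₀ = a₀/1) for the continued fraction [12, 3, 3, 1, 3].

160/13

Using pₖ = aₖpₖ₋₁ + pₖ₋₂, qₖ = aₖqₖ₋₁ + qₖ₋₂ (with p₋₁=1, p₋₂=0, q₋₁=0, q₋₂=1):
  k=0: a=12, p=12, q=1
  k=1: a=3, p=37, q=3
  k=2: a=3, p=123, q=10
  k=3: a=1, p=160, q=13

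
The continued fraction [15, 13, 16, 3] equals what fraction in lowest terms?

9649/640

Fold from the inside: start with 3/1.
  16 + 1/3 = 49/3
  13 + 3/49 = 640/49
  15 + 49/640 = 9649/640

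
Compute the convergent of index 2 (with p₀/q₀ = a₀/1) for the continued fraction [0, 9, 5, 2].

Using pₖ = aₖpₖ₋₁ + pₖ₋₂, qₖ = aₖqₖ₋₁ + qₖ₋₂ (with p₋₁=1, p₋₂=0, q₋₁=0, q₋₂=1):
  k=0: a=0, p=0, q=1
  k=1: a=9, p=1, q=9
  k=2: a=5, p=5, q=46

5/46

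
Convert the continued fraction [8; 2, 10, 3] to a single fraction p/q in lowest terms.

551/65

Fold from the inside: start with 3/1.
  10 + 1/3 = 31/3
  2 + 3/31 = 65/31
  8 + 31/65 = 551/65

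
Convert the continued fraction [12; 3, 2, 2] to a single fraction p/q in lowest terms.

209/17

Fold from the inside: start with 2/1.
  2 + 1/2 = 5/2
  3 + 2/5 = 17/5
  12 + 5/17 = 209/17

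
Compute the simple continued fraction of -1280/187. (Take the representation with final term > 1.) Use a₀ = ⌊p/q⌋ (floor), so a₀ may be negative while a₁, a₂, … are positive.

[-7; 6, 2, 4, 3]

-1280 = -7*187 + 29
187 = 6*29 + 13
29 = 2*13 + 3
13 = 4*3 + 1
3 = 3*1 + 0  (stop)
So -1280/187 = [-7; 6, 2, 4, 3].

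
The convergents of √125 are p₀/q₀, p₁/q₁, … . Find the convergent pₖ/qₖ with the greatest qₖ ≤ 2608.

15127/1353

√125 = [11; 5, 1, 1, 5, 22, …] (period length 5).
Convergents:
  p_0/q_0 = 11/1
  p_1/q_1 = 56/5
  p_2/q_2 = 67/6
  p_3/q_3 = 123/11
  p_4/q_4 = 682/61
  p_5/q_5 = 15127/1353
  p_6/q_6 = 76317/6826
q_5 = 1353 ≤ 2608 < 6826 = q_6, so the answer is 15127/1353.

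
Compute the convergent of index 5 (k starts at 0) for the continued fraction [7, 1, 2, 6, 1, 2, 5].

484/63

Using pₖ = aₖpₖ₋₁ + pₖ₋₂, qₖ = aₖqₖ₋₁ + qₖ₋₂ (with p₋₁=1, p₋₂=0, q₋₁=0, q₋₂=1):
  k=0: a=7, p=7, q=1
  k=1: a=1, p=8, q=1
  k=2: a=2, p=23, q=3
  k=3: a=6, p=146, q=19
  k=4: a=1, p=169, q=22
  k=5: a=2, p=484, q=63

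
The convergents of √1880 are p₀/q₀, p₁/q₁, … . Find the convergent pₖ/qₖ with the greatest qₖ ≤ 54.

√1880 = [43; 2, 1, 3, 1, 2, 86, …] (period length 6).
Convergents:
  p_0/q_0 = 43/1
  p_1/q_1 = 87/2
  p_2/q_2 = 130/3
  p_3/q_3 = 477/11
  p_4/q_4 = 607/14
  p_5/q_5 = 1691/39
  p_6/q_6 = 146033/3368
q_5 = 39 ≤ 54 < 3368 = q_6, so the answer is 1691/39.

1691/39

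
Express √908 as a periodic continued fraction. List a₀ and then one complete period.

[30; 7, 1, 1, 14, 1, 1, 7, 60]

a₀ = ⌊√908⌋ = 30.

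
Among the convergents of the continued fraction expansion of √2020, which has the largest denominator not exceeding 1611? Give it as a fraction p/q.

71956/1601

√2020 = [44; 1, 16, 1, 88, …] (period length 4).
Convergents:
  p_0/q_0 = 44/1
  p_1/q_1 = 45/1
  p_2/q_2 = 764/17
  p_3/q_3 = 809/18
  p_4/q_4 = 71956/1601
  p_5/q_5 = 72765/1619
q_4 = 1601 ≤ 1611 < 1619 = q_5, so the answer is 71956/1601.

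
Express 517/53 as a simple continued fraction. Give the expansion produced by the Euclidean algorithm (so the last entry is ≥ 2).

[9; 1, 3, 13]

517 = 9×53 + 40
53 = 1×40 + 13
40 = 3×13 + 1
13 = 13×1 + 0  (stop)
So 517/53 = [9; 1, 3, 13].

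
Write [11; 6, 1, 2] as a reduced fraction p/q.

223/20

Using pₖ = aₖpₖ₋₁ + pₖ₋₂ and qₖ = aₖqₖ₋₁ + qₖ₋₂:
  k=0: a=11, p=11, q=1
  k=1: a=6, p=67, q=6
  k=2: a=1, p=78, q=7
  k=3: a=2, p=223, q=20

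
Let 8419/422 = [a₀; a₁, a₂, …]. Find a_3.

10

8419 = 19·422 + 401   →  a_0 = 19
422 = 1·401 + 21   →  a_1 = 1
401 = 19·21 + 2   →  a_2 = 19
21 = 10·2 + 1   →  a_3 = 10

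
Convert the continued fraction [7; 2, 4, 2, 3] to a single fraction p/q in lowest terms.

514/69

Using pₖ = aₖpₖ₋₁ + pₖ₋₂ and qₖ = aₖqₖ₋₁ + qₖ₋₂:
  k=0: a=7, p=7, q=1
  k=1: a=2, p=15, q=2
  k=2: a=4, p=67, q=9
  k=3: a=2, p=149, q=20
  k=4: a=3, p=514, q=69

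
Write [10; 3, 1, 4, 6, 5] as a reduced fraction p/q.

6250/609

Using pₖ = aₖpₖ₋₁ + pₖ₋₂ and qₖ = aₖqₖ₋₁ + qₖ₋₂:
  k=0: a=10, p=10, q=1
  k=1: a=3, p=31, q=3
  k=2: a=1, p=41, q=4
  k=3: a=4, p=195, q=19
  k=4: a=6, p=1211, q=118
  k=5: a=5, p=6250, q=609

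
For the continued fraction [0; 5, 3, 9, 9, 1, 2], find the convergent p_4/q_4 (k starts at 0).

Using pₖ = aₖpₖ₋₁ + pₖ₋₂, qₖ = aₖqₖ₋₁ + qₖ₋₂ (with p₋₁=1, p₋₂=0, q₋₁=0, q₋₂=1):
  k=0: a=0, p=0, q=1
  k=1: a=5, p=1, q=5
  k=2: a=3, p=3, q=16
  k=3: a=9, p=28, q=149
  k=4: a=9, p=255, q=1357

255/1357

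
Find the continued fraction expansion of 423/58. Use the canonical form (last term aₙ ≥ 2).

[7; 3, 2, 2, 3]

423 = 7×58 + 17
58 = 3×17 + 7
17 = 2×7 + 3
7 = 2×3 + 1
3 = 3×1 + 0  (stop)
So 423/58 = [7; 3, 2, 2, 3].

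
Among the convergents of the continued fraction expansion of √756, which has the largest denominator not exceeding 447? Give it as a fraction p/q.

√756 = [27; 2, 54, …] (period length 2).
Convergents:
  p_0/q_0 = 27/1
  p_1/q_1 = 55/2
  p_2/q_2 = 2997/109
  p_3/q_3 = 6049/220
  p_4/q_4 = 329643/11989
q_3 = 220 ≤ 447 < 11989 = q_4, so the answer is 6049/220.

6049/220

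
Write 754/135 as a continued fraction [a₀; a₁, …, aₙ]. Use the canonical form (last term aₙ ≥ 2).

754 = 5·135 + 79
135 = 1·79 + 56
79 = 1·56 + 23
56 = 2·23 + 10
23 = 2·10 + 3
10 = 3·3 + 1
3 = 3·1 + 0  (stop)
So 754/135 = [5; 1, 1, 2, 2, 3, 3].

[5; 1, 1, 2, 2, 3, 3]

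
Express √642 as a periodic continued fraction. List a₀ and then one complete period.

a₀ = ⌊√642⌋ = 25.

[25; 2, 1, 24, 1, 2, 50]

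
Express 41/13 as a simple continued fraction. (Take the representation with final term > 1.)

41 = 3×13 + 2
13 = 6×2 + 1
2 = 2×1 + 0  (stop)
So 41/13 = [3; 6, 2].

[3; 6, 2]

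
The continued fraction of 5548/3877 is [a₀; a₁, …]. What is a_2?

3

5548 = 1·3877 + 1671   →  a_0 = 1
3877 = 2·1671 + 535   →  a_1 = 2
1671 = 3·535 + 66   →  a_2 = 3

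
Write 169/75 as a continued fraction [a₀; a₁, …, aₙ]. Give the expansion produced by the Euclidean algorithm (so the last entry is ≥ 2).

[2; 3, 1, 18]

169 = 2·75 + 19
75 = 3·19 + 18
19 = 1·18 + 1
18 = 18·1 + 0  (stop)
So 169/75 = [2; 3, 1, 18].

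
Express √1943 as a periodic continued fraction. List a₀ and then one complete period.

a₀ = ⌊√1943⌋ = 44.
With m₀=0, d₀=1 and mₖ₊₁ = dₖaₖ − mₖ, dₖ₊₁ = (n − mₖ₊₁²)/dₖ, aₖ₊₁ = ⌊(a₀+mₖ₊₁)/dₖ₊₁⌋:
  k=1: m=44, d=7, a=12
  k=2: m=40, d=49, a=1
  k=3: m=9, d=38, a=1
  k=4: m=29, d=29, a=2
  k=5: m=29, d=38, a=1
  k=6: m=9, d=49, a=1
  k=7: m=40, d=7, a=12
  k=8: m=44, d=1, a=88
d=1 and a=2a₀=88 at k=8, so the next step gives (m, d) = (44, 7) again — its k=1 value — and the period has length 8.

[44; 12, 1, 1, 2, 1, 1, 12, 88]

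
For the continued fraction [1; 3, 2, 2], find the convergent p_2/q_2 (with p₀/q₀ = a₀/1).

9/7

Using pₖ = aₖpₖ₋₁ + pₖ₋₂, qₖ = aₖqₖ₋₁ + qₖ₋₂ (with p₋₁=1, p₋₂=0, q₋₁=0, q₋₂=1):
  k=0: a=1, p=1, q=1
  k=1: a=3, p=4, q=3
  k=2: a=2, p=9, q=7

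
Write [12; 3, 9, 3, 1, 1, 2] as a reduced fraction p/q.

Using pₖ = aₖpₖ₋₁ + pₖ₋₂ and qₖ = aₖqₖ₋₁ + qₖ₋₂:
  k=0: a=12, p=12, q=1
  k=1: a=3, p=37, q=3
  k=2: a=9, p=345, q=28
  k=3: a=3, p=1072, q=87
  k=4: a=1, p=1417, q=115
  k=5: a=1, p=2489, q=202
  k=6: a=2, p=6395, q=519

6395/519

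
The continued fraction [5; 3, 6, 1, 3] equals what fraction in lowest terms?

452/85

Using pₖ = aₖpₖ₋₁ + pₖ₋₂ and qₖ = aₖqₖ₋₁ + qₖ₋₂:
  k=0: a=5, p=5, q=1
  k=1: a=3, p=16, q=3
  k=2: a=6, p=101, q=19
  k=3: a=1, p=117, q=22
  k=4: a=3, p=452, q=85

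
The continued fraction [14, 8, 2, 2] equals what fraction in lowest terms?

Fold from the inside: start with 2/1.
  2 + 1/2 = 5/2
  8 + 2/5 = 42/5
  14 + 5/42 = 593/42

593/42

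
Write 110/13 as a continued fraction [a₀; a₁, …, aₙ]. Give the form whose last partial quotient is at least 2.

[8; 2, 6]

110 = 8·13 + 6
13 = 2·6 + 1
6 = 6·1 + 0  (stop)
So 110/13 = [8; 2, 6].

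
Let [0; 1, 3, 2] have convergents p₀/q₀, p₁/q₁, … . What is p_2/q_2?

3/4

Using pₖ = aₖpₖ₋₁ + pₖ₋₂, qₖ = aₖqₖ₋₁ + qₖ₋₂ (with p₋₁=1, p₋₂=0, q₋₁=0, q₋₂=1):
  k=0: a=0, p=0, q=1
  k=1: a=1, p=1, q=1
  k=2: a=3, p=3, q=4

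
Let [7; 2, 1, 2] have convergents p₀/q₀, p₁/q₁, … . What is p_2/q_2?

22/3

Using pₖ = aₖpₖ₋₁ + pₖ₋₂, qₖ = aₖqₖ₋₁ + qₖ₋₂ (with p₋₁=1, p₋₂=0, q₋₁=0, q₋₂=1):
  k=0: a=7, p=7, q=1
  k=1: a=2, p=15, q=2
  k=2: a=1, p=22, q=3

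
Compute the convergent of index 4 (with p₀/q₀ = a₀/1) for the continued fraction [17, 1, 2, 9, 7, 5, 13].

Using pₖ = aₖpₖ₋₁ + pₖ₋₂, qₖ = aₖqₖ₋₁ + qₖ₋₂ (with p₋₁=1, p₋₂=0, q₋₁=0, q₋₂=1):
  k=0: a=17, p=17, q=1
  k=1: a=1, p=18, q=1
  k=2: a=2, p=53, q=3
  k=3: a=9, p=495, q=28
  k=4: a=7, p=3518, q=199

3518/199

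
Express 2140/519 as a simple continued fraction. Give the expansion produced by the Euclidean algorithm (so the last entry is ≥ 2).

[4; 8, 9, 7]

2140 = 4·519 + 64
519 = 8·64 + 7
64 = 9·7 + 1
7 = 7·1 + 0  (stop)
So 2140/519 = [4; 8, 9, 7].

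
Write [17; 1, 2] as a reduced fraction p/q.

Fold from the inside: start with 2/1.
  1 + 1/2 = 3/2
  17 + 2/3 = 53/3

53/3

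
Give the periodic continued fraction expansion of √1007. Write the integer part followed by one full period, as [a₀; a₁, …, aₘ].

[31; 1, 2, 1, 2, 1, 62]

a₀ = ⌊√1007⌋ = 31.
With m₀=0, d₀=1 and mₖ₊₁ = dₖaₖ − mₖ, dₖ₊₁ = (n − mₖ₊₁²)/dₖ, aₖ₊₁ = ⌊(a₀+mₖ₊₁)/dₖ₊₁⌋:
  k=1: m=31, d=46, a=1
  k=2: m=15, d=17, a=2
  k=3: m=19, d=38, a=1
  k=4: m=19, d=17, a=2
  k=5: m=15, d=46, a=1
  k=6: m=31, d=1, a=62
d=1 and a=2a₀=62 at k=6, so the next step gives (m, d) = (31, 46) again — its k=1 value — and the period has length 6.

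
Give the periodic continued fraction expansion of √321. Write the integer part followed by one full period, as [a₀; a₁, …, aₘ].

a₀ = ⌊√321⌋ = 17.

[17; 1, 10, 1, 34]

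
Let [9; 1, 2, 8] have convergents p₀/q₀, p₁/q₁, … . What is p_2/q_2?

Using pₖ = aₖpₖ₋₁ + pₖ₋₂, qₖ = aₖqₖ₋₁ + qₖ₋₂ (with p₋₁=1, p₋₂=0, q₋₁=0, q₋₂=1):
  k=0: a=9, p=9, q=1
  k=1: a=1, p=10, q=1
  k=2: a=2, p=29, q=3

29/3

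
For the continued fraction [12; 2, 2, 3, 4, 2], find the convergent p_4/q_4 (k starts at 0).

Using pₖ = aₖpₖ₋₁ + pₖ₋₂, qₖ = aₖqₖ₋₁ + qₖ₋₂ (with p₋₁=1, p₋₂=0, q₋₁=0, q₋₂=1):
  k=0: a=12, p=12, q=1
  k=1: a=2, p=25, q=2
  k=2: a=2, p=62, q=5
  k=3: a=3, p=211, q=17
  k=4: a=4, p=906, q=73

906/73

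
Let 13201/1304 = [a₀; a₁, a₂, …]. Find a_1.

8

13201 = 10·1304 + 161   →  a_0 = 10
1304 = 8·161 + 16   →  a_1 = 8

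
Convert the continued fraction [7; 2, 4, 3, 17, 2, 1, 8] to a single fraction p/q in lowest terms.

99158/13313

Fold from the inside: start with 8/1.
  1 + 1/8 = 9/8
  2 + 8/9 = 26/9
  17 + 9/26 = 451/26
  3 + 26/451 = 1379/451
  4 + 451/1379 = 5967/1379
  2 + 1379/5967 = 13313/5967
  7 + 5967/13313 = 99158/13313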